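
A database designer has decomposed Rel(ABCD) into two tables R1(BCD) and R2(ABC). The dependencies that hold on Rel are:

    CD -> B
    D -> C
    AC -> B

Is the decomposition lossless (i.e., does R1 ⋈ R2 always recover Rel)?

Common attributes: R1 ∩ R2 = {BC}.
No dependency enlarges {BC}, so (BC)⁺ = {BC}.
The closure contains neither all of R1 = {BCD} nor all of R2 = {ABC}, so the common attributes are not a superkey of either fragment. The join is lossy.

No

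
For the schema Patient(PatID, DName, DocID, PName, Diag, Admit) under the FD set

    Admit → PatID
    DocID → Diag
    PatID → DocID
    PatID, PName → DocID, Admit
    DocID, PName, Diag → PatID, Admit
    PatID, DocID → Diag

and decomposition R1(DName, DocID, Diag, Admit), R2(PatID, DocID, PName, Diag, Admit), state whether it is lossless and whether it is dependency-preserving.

Lossless test: (DocID, Diag, Admit)⁺ = {PatID, DocID, Diag, Admit}, which is a superkey of neither fragment — lossy.
Dependency preservation: every FD's attributes lie within a single fragment, so each can be enforced locally — preserved.

lossy but dependency-preserving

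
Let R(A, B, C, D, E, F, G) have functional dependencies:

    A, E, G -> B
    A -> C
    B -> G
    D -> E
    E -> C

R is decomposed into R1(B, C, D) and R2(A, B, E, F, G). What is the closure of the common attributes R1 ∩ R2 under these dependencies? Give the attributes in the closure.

B, G

R1 ∩ R2 = {B}.
B → G applies, adding G
Closure: {B, G}.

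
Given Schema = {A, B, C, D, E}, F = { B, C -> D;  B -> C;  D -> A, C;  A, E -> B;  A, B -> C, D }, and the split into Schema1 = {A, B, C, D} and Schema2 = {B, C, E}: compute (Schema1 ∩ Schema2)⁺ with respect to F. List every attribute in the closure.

Schema1 ∩ Schema2 = {B, C}.
B, C → D applies, adding D
D → A, C applies, adding A
Closure: {A, B, C, D}.

A, B, C, D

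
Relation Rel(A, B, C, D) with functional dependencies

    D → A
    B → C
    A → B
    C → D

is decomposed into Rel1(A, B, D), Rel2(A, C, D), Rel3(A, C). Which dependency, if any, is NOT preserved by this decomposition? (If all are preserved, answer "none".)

none

D → A lies within Rel1.
B → C: restricted closure across fragments reaches C.
A → B lies within Rel1.
C → D lies within Rel2.
Every dependency is enforceable on the fragments, so the decomposition is dependency-preserving.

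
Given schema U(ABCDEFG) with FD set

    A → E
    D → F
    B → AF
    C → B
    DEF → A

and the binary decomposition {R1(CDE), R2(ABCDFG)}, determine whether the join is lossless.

Yes

Common attributes: R1 ∩ R2 = {CD}.
Closure of {CD}: D → F applies, adding F; C → B applies, adding B; B → AF applies, adding A; A → E applies, adding E. So (CD)⁺ = {ABCDEF}.
This closure contains every attribute of R1, so R1 ∩ R2 → R1. The join is lossless.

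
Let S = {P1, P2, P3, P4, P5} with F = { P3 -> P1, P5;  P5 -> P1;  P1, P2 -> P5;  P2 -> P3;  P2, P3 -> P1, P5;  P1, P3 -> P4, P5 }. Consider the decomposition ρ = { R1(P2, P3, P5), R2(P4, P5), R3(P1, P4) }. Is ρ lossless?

No

Chase test. Columns are P1, P2, P3, P4, P5; row i has aⱼ where attribute j ∈ Ri, else bᵢⱼ.
Initial tableau (one row per fragment):
  row 1: b11 a2 a3 b14 a5
  row 2: b21 b22 b23 a4 a5
  row 3: a1 b32 b33 a4 b35
Rows 1 and 2 agree on P5; apply P5→P1 and equate their P1 entries.
No row becomes fully distinguished — the join is lossy.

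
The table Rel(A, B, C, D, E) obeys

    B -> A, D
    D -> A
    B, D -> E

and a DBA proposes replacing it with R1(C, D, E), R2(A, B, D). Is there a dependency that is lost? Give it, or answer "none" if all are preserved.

Check B, D → E: no single fragment contains all of {B, D, E}, and the restricted closure of {B, D} across the fragments never reaches {E}.
B → A, D is preserved.
D → A is preserved.

B, D -> E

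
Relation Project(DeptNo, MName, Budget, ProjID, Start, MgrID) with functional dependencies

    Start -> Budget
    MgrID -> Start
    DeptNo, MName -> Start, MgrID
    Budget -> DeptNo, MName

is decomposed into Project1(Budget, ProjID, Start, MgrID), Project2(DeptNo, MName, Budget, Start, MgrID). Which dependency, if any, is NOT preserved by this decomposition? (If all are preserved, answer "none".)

none

Start → Budget lies within Project1.
MgrID → Start lies within Project1.
DeptNo, MName → Start, MgrID lies within Project2.
Budget → DeptNo, MName lies within Project2.
Every dependency is enforceable on the fragments, so the decomposition is dependency-preserving.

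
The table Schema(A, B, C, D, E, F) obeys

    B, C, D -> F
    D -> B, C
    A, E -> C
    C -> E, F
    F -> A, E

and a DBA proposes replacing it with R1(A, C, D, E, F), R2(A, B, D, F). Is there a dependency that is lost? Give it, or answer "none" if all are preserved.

B, C, D → F: restricted closure across fragments reaches F.
D → B, C: restricted closure across fragments reaches B, C.
A, E → C lies within R1.
C → E, F lies within R1.
F → A, E lies within R1.
Every dependency is enforceable on the fragments, so the decomposition is dependency-preserving.

none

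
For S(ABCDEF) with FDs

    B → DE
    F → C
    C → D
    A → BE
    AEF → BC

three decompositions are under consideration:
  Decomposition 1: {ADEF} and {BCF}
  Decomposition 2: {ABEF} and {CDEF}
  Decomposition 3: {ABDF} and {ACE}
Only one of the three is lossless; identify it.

Decomposition 2

Decomposition 1: common = {F}, closure = {CDF} → lossy.
Decomposition 2: common = {EF}, closure = {CDEF} → lossless.
Decomposition 3: common = {A}, closure = {ABDE} → lossy.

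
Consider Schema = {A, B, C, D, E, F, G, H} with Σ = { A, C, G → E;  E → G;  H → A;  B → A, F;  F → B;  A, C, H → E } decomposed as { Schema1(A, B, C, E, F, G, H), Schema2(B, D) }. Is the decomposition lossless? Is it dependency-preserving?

lossy but dependency-preserving

Lossless test: (B)⁺ = {A, B, F}, which is a superkey of neither fragment — lossy.
Dependency preservation: every FD's attributes lie within a single fragment, so each can be enforced locally — preserved.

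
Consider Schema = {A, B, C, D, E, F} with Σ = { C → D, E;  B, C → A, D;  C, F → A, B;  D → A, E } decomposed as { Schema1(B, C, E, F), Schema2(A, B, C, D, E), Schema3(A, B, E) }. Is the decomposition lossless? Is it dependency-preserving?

lossless and dependency-preserving

Lossless test (chase): Rows 1 and 2 agree on C; apply C→D, E and equate their D, E entries. Rows 1 and 2 agree on B, C; apply B, C→A, D and equate their A, D entries. Row 1 is now all distinguished symbols — the join is lossless.
Dependency preservation: C, F → A, B is not contained in any single fragment, but the restricted closure of its left-hand side across the fragments still reaches the right-hand side; the remaining FDs each lie inside some fragment. All dependencies are preserved.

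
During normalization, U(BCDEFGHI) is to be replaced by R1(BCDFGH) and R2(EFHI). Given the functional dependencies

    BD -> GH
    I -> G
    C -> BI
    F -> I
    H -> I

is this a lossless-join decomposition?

No

Common attributes: R1 ∩ R2 = {FH}.
Closure of {FH}: F → I applies, adding I; I → G applies, adding G. So (FH)⁺ = {FGHI}.
The closure contains neither all of R1 = {BCDFGH} nor all of R2 = {EFHI}, so the common attributes are not a superkey of either fragment. The join is lossy.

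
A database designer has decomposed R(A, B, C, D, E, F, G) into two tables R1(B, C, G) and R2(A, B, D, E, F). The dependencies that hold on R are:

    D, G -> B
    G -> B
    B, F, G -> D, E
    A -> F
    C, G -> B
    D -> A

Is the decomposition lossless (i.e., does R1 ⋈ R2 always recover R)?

No

Common attributes: R1 ∩ R2 = {B}.
No dependency enlarges {B}, so (B)⁺ = {B}.
The closure contains neither all of R1 = {B, C, G} nor all of R2 = {A, B, D, E, F}, so the common attributes are not a superkey of either fragment. The join is lossy.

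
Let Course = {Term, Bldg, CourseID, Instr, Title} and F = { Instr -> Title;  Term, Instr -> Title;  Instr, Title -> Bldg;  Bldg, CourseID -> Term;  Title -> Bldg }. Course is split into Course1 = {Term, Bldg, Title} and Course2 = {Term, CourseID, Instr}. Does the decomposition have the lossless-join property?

Common attributes: Course1 ∩ Course2 = {Term}.
No dependency enlarges {Term}, so (Term)⁺ = {Term}.
The closure contains neither all of Course1 = {Term, Bldg, Title} nor all of Course2 = {Term, CourseID, Instr}, so the common attributes are not a superkey of either fragment. The join is lossy.

No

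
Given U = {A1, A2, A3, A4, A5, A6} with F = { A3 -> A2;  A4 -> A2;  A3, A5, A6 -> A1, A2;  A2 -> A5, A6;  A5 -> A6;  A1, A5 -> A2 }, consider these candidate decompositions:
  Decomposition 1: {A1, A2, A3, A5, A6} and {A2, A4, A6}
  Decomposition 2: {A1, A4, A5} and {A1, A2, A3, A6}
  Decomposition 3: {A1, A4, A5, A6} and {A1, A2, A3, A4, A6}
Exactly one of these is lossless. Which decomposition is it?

Decomposition 3

Decomposition 1: common = {A2, A6}, closure = {A2, A5, A6} → lossy.
Decomposition 2: common = {A1}, closure = {A1} → lossy.
Decomposition 3: common = {A1, A4, A6}, closure = {A1, A2, A4, A5, A6} → lossless.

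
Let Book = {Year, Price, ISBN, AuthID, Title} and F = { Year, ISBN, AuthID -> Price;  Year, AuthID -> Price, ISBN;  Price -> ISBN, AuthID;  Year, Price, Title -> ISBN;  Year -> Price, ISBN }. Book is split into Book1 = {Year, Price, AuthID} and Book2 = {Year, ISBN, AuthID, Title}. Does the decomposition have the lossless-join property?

Common attributes: Book1 ∩ Book2 = {Year, AuthID}.
Closure of {Year, AuthID}: Year, AuthID → Price, ISBN applies, adding Price, ISBN. So (Year, AuthID)⁺ = {Year, Price, ISBN, AuthID}.
This closure contains every attribute of Book1, so Book1 ∩ Book2 → Book1. The join is lossless.

Yes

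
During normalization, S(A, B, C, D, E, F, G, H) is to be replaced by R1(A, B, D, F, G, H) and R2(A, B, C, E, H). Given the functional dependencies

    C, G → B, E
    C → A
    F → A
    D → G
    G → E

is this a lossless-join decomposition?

Common attributes: R1 ∩ R2 = {A, B, H}.
No dependency enlarges {A, B, H}, so (A, B, H)⁺ = {A, B, H}.
The closure contains neither all of R1 = {A, B, D, F, G, H} nor all of R2 = {A, B, C, E, H}, so the common attributes are not a superkey of either fragment. The join is lossy.

No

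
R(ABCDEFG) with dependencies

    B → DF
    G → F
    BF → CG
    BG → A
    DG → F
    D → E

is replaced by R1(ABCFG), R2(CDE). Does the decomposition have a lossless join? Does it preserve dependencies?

lossy and not dependency-preserving

Lossless test: (C)⁺ = {C}, which is a superkey of neither fragment — lossy.
Dependency preservation: the restricted closure of {B} across the fragments never reaches {DF}, so B → DF cannot be enforced without a join — not preserved.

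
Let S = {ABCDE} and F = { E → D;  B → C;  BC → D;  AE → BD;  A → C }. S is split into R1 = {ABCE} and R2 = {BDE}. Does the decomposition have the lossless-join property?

Yes

Common attributes: R1 ∩ R2 = {BE}.
Closure of {BE}: E → D applies, adding D; B → C applies, adding C. So (BE)⁺ = {BCDE}.
This closure contains every attribute of R2, so R1 ∩ R2 → R2. The join is lossless.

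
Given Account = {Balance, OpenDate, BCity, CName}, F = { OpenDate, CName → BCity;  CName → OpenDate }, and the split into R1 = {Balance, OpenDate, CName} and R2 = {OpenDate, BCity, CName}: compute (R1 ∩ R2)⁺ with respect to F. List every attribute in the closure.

R1 ∩ R2 = {OpenDate, CName}.
OpenDate, CName → BCity applies, adding BCity
Closure: {OpenDate, BCity, CName}.

OpenDate, BCity, CName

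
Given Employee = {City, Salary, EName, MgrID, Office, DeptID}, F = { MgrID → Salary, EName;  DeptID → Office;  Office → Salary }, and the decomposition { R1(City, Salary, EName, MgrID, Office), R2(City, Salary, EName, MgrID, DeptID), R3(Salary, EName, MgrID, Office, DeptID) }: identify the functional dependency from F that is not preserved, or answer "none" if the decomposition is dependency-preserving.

none

MgrID → Salary, EName lies within R1.
DeptID → Office lies within R3.
Office → Salary lies within R1.
Every dependency is enforceable on the fragments, so the decomposition is dependency-preserving.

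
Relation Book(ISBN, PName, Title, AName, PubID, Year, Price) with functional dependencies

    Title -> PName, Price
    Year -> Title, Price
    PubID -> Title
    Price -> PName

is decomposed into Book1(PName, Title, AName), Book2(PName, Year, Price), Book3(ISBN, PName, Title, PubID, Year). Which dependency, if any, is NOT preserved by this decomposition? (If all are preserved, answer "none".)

Title -> PName, Price

Check Title → PName, Price: no single fragment contains all of {PName, Title, Price}, and the restricted closure of {Title} across the fragments never reaches {PName, Price}.
Year → Title, Price is preserved.
PubID → Title is preserved.
Price → PName is preserved.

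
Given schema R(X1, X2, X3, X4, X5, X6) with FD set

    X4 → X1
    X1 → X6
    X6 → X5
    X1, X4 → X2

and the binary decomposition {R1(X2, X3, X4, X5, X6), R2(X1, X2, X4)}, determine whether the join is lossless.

Yes

Common attributes: R1 ∩ R2 = {X2, X4}.
Closure of {X2, X4}: X4 → X1 applies, adding X1; X1 → X6 applies, adding X6; X6 → X5 applies, adding X5. So (X2, X4)⁺ = {X1, X2, X4, X5, X6}.
This closure contains every attribute of R2, so R1 ∩ R2 → R2. The join is lossless.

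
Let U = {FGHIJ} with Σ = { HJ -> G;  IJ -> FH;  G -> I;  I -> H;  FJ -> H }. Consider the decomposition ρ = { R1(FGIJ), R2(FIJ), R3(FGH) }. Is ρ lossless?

Yes

Chase test. Columns are FGHIJ; row i has aⱼ where attribute j ∈ Ri, else bᵢⱼ.
Initial tableau (one row per fragment):
  row 1: a1 a2 b13 a4 a5
  row 2: a1 b22 b23 a4 a5
  row 3: a1 a2 a3 b34 b35
Rows 1 and 2 agree on IJ; apply IJ→FH and equate their FH entries.
Rows 1 and 3 agree on G; apply G→I and equate their I entries.
Rows 1 and 3 agree on I; apply I→H and equate their H entries.
Rows 1 and 2 agree on HJ; apply HJ→G and equate their G entries.
Row 1 is now all distinguished symbols — the join is lossless.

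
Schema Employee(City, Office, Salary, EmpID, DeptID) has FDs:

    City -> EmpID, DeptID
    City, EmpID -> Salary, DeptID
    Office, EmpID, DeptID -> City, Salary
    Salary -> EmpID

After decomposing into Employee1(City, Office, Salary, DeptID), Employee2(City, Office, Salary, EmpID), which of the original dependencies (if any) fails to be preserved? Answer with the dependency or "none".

Check Office, EmpID, DeptID → City, Salary: no single fragment contains all of {City, Office, Salary, EmpID, DeptID}, and the restricted closure of {Office, EmpID, DeptID} across the fragments never reaches {City, Salary}.
City → EmpID, DeptID is preserved.
City, EmpID → Salary, DeptID is preserved.
Salary → EmpID is preserved.

Office, EmpID, DeptID -> City, Salary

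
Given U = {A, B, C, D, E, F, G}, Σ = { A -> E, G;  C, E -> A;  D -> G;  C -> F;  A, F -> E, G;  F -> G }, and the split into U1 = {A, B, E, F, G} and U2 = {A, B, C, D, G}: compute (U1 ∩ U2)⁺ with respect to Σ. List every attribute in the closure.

U1 ∩ U2 = {A, B, G}.
A → E, G applies, adding E
Closure: {A, B, E, G}.

A, B, E, G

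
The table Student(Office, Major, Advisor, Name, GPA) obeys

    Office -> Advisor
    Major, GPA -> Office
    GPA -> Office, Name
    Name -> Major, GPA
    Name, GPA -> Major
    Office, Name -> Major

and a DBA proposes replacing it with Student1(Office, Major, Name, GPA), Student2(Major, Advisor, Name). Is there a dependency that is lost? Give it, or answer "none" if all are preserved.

Office -> Advisor

Check Office → Advisor: no single fragment contains all of {Office, Advisor}, and the restricted closure of {Office} across the fragments never reaches {Advisor}.
Major, GPA → Office is preserved.
GPA → Office, Name is preserved.
Name → Major, GPA is preserved.
Name, GPA → Major is preserved.
Office, Name → Major is preserved.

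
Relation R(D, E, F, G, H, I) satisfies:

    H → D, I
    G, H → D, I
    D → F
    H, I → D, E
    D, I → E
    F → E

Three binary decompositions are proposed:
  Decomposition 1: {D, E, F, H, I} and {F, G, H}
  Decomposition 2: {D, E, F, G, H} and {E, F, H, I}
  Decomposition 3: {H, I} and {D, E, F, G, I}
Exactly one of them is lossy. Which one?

Decomposition 3

Decomposition 1: common = {F, H}, closure = {D, E, F, H, I} → lossless.
Decomposition 2: common = {E, F, H}, closure = {D, E, F, H, I} → lossless.
Decomposition 3: common = {I}, closure = {I} → lossy.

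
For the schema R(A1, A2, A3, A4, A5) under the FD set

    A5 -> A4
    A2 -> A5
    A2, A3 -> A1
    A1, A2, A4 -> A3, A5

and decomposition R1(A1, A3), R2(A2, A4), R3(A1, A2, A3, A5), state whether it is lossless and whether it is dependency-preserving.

lossless but not dependency-preserving

Lossless test (chase): Rows 2 and 3 agree on A2; apply A2→A5 and equate their A5 entries. Rows 2 and 3 agree on A5; apply A5→A4 and equate their A4 entries. Row 3 is now all distinguished symbols — the join is lossless.
Dependency preservation: the restricted closure of {A5} across the fragments never reaches {A4}, so A5 → A4 cannot be enforced without a join — not preserved.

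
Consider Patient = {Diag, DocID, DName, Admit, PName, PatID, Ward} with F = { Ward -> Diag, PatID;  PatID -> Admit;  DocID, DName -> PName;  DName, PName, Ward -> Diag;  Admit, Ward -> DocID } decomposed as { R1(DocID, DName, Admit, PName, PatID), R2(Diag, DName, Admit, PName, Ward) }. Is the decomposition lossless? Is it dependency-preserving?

Lossless test: (DName, Admit, PName)⁺ = {DName, Admit, PName}, which is a superkey of neither fragment — lossy.
Dependency preservation: the restricted closure of {Ward} across the fragments never reaches {Diag, PatID}, so Ward → Diag, PatID cannot be enforced without a join — not preserved.

lossy and not dependency-preserving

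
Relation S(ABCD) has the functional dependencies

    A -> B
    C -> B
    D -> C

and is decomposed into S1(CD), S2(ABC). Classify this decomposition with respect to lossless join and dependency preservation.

Lossless test: (C)⁺ = {BC}, which is a superkey of neither fragment — lossy.
Dependency preservation: every FD's attributes lie within a single fragment, so each can be enforced locally — preserved.

lossy but dependency-preserving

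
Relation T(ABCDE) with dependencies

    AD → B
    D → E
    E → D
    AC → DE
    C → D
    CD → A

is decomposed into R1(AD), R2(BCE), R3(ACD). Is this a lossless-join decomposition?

Yes

Chase test. Columns are ABCDE; row i has aⱼ where attribute j ∈ Ri, else bᵢⱼ.
Initial tableau (one row per fragment):
  row 1: a1 b12 b13 a4 b15
  row 2: b21 a2 a3 b24 a5
  row 3: a1 b32 a3 a4 b35
Rows 1 and 3 agree on AD; apply AD→B and equate their B entries.
Rows 1 and 3 agree on D; apply D→E and equate their E entries.
Rows 2 and 3 agree on C; apply C→D and equate their D entries.
Rows 2 and 3 agree on CD; apply CD→A and equate their A entries.
Rows 1 and 2 agree on AD; apply AD→B and equate their B entries.
Rows 1 and 2 agree on D; apply D→E and equate their E entries.
Row 2 is now all distinguished symbols — the join is lossless.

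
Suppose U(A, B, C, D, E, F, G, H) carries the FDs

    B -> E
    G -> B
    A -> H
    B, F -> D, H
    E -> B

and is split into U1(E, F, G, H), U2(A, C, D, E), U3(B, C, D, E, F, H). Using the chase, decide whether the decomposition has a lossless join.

Chase test. Columns are A, B, C, D, E, F, G, H; row i has aⱼ where attribute j ∈ Ui, else bᵢⱼ.
Initial tableau (one row per fragment):
  row 1: b11 b12 b13 b14 a5 a6 a7 a8
  row 2: a1 b22 a3 a4 a5 b26 b27 b28
  row 3: b31 a2 a3 a4 a5 a6 b37 a8
Rows 1 and 2 agree on E; apply E→B and equate their B entries.
Rows 1 and 3 agree on E; apply E→B and equate their B entries.
Rows 1 and 3 agree on B, F; apply B, F→D, H and equate their D, H entries.
No row becomes fully distinguished — the join is lossy.

No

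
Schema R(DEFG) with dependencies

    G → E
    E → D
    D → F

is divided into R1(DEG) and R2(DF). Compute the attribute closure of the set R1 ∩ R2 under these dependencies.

R1 ∩ R2 = {D}.
D → F applies, adding F
Closure: {DF}.

DF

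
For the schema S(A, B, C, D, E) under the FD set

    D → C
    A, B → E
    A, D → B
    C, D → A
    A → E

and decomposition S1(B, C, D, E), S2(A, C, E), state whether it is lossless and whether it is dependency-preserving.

Lossless test: (C, E)⁺ = {C, E}, which is a superkey of neither fragment — lossy.
Dependency preservation: the restricted closure of {C, D} across the fragments never reaches {A}, so C, D → A cannot be enforced without a join — not preserved.

lossy and not dependency-preserving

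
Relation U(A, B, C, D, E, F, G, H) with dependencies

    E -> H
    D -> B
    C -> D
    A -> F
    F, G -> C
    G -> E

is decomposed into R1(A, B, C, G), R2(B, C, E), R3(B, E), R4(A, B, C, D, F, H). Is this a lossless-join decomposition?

Chase test. Columns are A, B, C, D, E, F, G, H; row i has aⱼ where attribute j ∈ Ri, else bᵢⱼ.
Initial tableau (one row per fragment):
  row 1: a1 a2 a3 b14 b15 b16 a7 b18
  row 2: b21 a2 a3 b24 a5 b26 b27 b28
  row 3: b31 a2 b33 b34 a5 b36 b37 b38
  row 4: a1 a2 a3 a4 b45 a6 b47 a8
Rows 2 and 3 agree on E; apply E→H and equate their H entries.
Rows 1 and 2 agree on C; apply C→D and equate their D entries.
Rows 1 and 4 agree on C; apply C→D and equate their D entries.
Rows 1 and 4 agree on A; apply A→F and equate their F entries.
No row becomes fully distinguished — the join is lossy.

No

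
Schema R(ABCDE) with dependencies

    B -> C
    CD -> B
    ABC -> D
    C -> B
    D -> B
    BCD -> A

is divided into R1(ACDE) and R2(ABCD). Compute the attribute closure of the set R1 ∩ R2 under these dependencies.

R1 ∩ R2 = {ACD}.
CD → B applies, adding B
Closure: {ABCD}.

ABCD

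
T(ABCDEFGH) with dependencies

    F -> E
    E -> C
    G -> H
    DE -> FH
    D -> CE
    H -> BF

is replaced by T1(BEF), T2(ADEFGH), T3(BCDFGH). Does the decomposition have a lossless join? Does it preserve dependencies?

lossless but not dependency-preserving

Lossless test (chase): Rows 1 and 3 agree on F; apply F→E and equate their E entries. Rows 1 and 2 agree on E; apply E→C and equate their C entries. Rows 1 and 3 agree on E; apply E→C and equate their C entries. Rows 2 and 3 agree on H; apply H→BF and equate their BF entries. Row 2 is now all distinguished symbols — the join is lossless.
Dependency preservation: the restricted closure of {E} across the fragments never reaches {C}, so E → C cannot be enforced without a join — not preserved.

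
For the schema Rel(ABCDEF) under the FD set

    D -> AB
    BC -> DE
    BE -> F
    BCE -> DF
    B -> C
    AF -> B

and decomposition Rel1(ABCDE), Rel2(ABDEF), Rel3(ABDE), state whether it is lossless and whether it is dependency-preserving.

Lossless test (chase): Rows 1 and 2 agree on BE; apply BE→F and equate their F entries. Rows 1 and 3 agree on BE; apply BE→F and equate their F entries. Rows 1 and 2 agree on B; apply B→C and equate their C entries. Rows 1 and 3 agree on B; apply B→C and equate their C entries. Row 1 is now all distinguished symbols — the join is lossless.
Dependency preservation: BCE → DF is not contained in any single fragment, but the restricted closure of its left-hand side across the fragments still reaches the right-hand side; the remaining FDs each lie inside some fragment. All dependencies are preserved.

lossless and dependency-preserving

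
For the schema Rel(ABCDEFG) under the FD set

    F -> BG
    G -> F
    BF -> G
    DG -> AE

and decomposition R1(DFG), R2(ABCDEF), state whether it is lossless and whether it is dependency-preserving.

Lossless test: (DF)⁺ = {ABDEFG}, which contains all of one fragment — lossless.
Dependency preservation: F → BG; BF → G; DG → AE are not contained in any single fragment, but the restricted closure of each left-hand side across the fragments still reaches the right-hand side; the remaining FDs each lie inside some fragment. All dependencies are preserved.

lossless and dependency-preserving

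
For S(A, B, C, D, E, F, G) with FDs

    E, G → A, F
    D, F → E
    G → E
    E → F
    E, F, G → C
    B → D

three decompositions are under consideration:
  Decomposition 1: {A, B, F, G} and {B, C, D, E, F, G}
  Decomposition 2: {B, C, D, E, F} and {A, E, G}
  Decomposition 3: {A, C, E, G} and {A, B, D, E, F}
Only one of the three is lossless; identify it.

Decomposition 1: common = {B, F, G}, closure = {A, B, C, D, E, F, G} → lossless.
Decomposition 2: common = {E}, closure = {E, F} → lossy.
Decomposition 3: common = {A, E}, closure = {A, E, F} → lossy.

Decomposition 1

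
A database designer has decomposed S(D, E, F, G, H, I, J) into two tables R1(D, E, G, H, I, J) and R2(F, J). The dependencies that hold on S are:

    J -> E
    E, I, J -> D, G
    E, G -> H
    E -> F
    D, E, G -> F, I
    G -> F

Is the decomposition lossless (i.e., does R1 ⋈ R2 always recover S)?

Yes

Common attributes: R1 ∩ R2 = {J}.
Closure of {J}: J → E applies, adding E; E → F applies, adding F. So (J)⁺ = {E, F, J}.
This closure contains every attribute of R2, so R1 ∩ R2 → R2. The join is lossless.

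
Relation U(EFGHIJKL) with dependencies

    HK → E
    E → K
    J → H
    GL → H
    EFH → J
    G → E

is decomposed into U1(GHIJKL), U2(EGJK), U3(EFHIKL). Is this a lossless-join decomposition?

No

Chase test. Columns are EFGHIJKL; row i has aⱼ where attribute j ∈ Ui, else bᵢⱼ.
Initial tableau (one row per fragment):
  row 1: b11 b12 a3 a4 a5 a6 a7 a8
  row 2: a1 b22 a3 b24 b25 a6 a7 b28
  row 3: a1 a2 b33 a4 a5 b36 a7 a8
Rows 1 and 3 agree on HK; apply HK→E and equate their E entries.
Rows 1 and 2 agree on J; apply J→H and equate their H entries.
No row becomes fully distinguished — the join is lossy.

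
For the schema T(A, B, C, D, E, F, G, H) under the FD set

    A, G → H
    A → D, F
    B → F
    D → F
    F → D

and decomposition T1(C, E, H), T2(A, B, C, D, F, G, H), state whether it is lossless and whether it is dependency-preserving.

Lossless test: (C, H)⁺ = {C, H}, which is a superkey of neither fragment — lossy.
Dependency preservation: every FD's attributes lie within a single fragment, so each can be enforced locally — preserved.

lossy but dependency-preserving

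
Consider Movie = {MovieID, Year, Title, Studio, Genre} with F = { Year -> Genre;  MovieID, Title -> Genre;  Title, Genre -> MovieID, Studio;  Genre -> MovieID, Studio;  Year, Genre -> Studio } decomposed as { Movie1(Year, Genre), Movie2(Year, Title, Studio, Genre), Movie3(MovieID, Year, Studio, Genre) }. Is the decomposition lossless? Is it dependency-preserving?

lossless but not dependency-preserving

Lossless test (chase): Rows 1 and 2 agree on Genre; apply Genre→MovieID, Studio and equate their MovieID, Studio entries. Rows 1 and 3 agree on Genre; apply Genre→MovieID, Studio and equate their MovieID, Studio entries. Row 2 is now all distinguished symbols — the join is lossless.
Dependency preservation: the restricted closure of {MovieID, Title} across the fragments never reaches {Genre}, so MovieID, Title → Genre cannot be enforced without a join — not preserved.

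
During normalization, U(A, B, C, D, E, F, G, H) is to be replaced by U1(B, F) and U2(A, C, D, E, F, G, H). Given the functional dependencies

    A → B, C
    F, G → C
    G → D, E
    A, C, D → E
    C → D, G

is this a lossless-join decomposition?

Common attributes: U1 ∩ U2 = {F}.
No dependency enlarges {F}, so (F)⁺ = {F}.
The closure contains neither all of U1 = {B, F} nor all of U2 = {A, C, D, E, F, G, H}, so the common attributes are not a superkey of either fragment. The join is lossy.

No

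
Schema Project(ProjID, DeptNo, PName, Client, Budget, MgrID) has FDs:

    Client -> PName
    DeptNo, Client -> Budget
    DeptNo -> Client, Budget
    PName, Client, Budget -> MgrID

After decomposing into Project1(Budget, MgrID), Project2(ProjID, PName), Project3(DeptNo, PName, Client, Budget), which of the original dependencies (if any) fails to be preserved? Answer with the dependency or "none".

Check PName, Client, Budget → MgrID: no single fragment contains all of {PName, Client, Budget, MgrID}, and the restricted closure of {PName, Client, Budget} across the fragments never reaches {MgrID}.
Client → PName is preserved.
DeptNo, Client → Budget is preserved.
DeptNo → Client, Budget is preserved.

PName, Client, Budget -> MgrID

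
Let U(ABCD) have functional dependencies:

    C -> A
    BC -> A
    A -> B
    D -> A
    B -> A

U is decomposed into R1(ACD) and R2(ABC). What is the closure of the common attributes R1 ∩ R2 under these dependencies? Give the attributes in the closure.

R1 ∩ R2 = {AC}.
A → B applies, adding B
Closure: {ABC}.

ABC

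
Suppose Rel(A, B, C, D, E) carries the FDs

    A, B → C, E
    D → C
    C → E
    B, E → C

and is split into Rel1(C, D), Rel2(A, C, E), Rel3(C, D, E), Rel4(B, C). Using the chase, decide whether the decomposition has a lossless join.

No

Chase test. Columns are A, B, C, D, E; row i has aⱼ where attribute j ∈ Reli, else bᵢⱼ.
Initial tableau (one row per fragment):
  row 1: b11 b12 a3 a4 b15
  row 2: a1 b22 a3 b24 a5
  row 3: b31 b32 a3 a4 a5
  row 4: b41 a2 a3 b44 b45
Rows 1 and 2 agree on C; apply C→E and equate their E entries.
Rows 1 and 4 agree on C; apply C→E and equate their E entries.
No row becomes fully distinguished — the join is lossy.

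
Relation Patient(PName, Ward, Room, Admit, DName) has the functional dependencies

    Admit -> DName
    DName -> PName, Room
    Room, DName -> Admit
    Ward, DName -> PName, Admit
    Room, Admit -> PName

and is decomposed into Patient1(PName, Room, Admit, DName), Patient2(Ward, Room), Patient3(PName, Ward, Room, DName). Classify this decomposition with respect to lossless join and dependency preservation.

lossless and dependency-preserving

Lossless test (chase): Rows 1 and 3 agree on Room, DName; apply Room, DName→Admit and equate their Admit entries. Row 3 is now all distinguished symbols — the join is lossless.
Dependency preservation: Ward, DName → PName, Admit is not contained in any single fragment, but the restricted closure of its left-hand side across the fragments still reaches the right-hand side; the remaining FDs each lie inside some fragment. All dependencies are preserved.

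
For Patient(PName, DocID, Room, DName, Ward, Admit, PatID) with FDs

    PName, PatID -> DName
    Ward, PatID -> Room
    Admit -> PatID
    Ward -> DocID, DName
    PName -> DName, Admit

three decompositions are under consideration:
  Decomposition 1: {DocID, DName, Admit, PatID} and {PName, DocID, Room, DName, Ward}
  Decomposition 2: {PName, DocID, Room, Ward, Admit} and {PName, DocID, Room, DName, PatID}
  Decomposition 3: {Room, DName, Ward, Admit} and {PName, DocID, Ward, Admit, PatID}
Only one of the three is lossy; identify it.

Decomposition 1: common = {DocID, DName}, closure = {DocID, DName} → lossy.
Decomposition 2: common = {PName, DocID, Room}, closure = {PName, DocID, Room, DName, Admit, PatID} → lossless.
Decomposition 3: common = {Ward, Admit}, closure = {DocID, Room, DName, Ward, Admit, PatID} → lossless.

Decomposition 1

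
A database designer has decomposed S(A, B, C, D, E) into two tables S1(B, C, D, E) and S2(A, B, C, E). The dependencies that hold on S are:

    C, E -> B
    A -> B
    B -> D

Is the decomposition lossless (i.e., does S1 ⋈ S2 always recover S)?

Common attributes: S1 ∩ S2 = {B, C, E}.
Closure of {B, C, E}: B → D applies, adding D. So (B, C, E)⁺ = {B, C, D, E}.
This closure contains every attribute of S1, so S1 ∩ S2 → S1. The join is lossless.

Yes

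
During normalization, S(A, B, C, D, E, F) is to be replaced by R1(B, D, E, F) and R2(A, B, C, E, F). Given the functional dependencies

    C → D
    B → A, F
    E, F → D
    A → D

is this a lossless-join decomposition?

Yes

Common attributes: R1 ∩ R2 = {B, E, F}.
Closure of {B, E, F}: B → A, F applies, adding A; E, F → D applies, adding D. So (B, E, F)⁺ = {A, B, D, E, F}.
This closure contains every attribute of R1, so R1 ∩ R2 → R1. The join is lossless.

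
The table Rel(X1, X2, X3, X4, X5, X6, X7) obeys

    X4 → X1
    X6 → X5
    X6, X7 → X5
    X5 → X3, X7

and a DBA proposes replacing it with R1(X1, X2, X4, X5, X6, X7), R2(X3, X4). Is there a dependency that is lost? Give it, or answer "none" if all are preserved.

Check X5 → X3, X7: no single fragment contains all of {X3, X5, X7}, and the restricted closure of {X5} across the fragments never reaches {X3, X7}.
X4 → X1 is preserved.
X6 → X5 is preserved.
X6, X7 → X5 is preserved.

X5 → X3, X7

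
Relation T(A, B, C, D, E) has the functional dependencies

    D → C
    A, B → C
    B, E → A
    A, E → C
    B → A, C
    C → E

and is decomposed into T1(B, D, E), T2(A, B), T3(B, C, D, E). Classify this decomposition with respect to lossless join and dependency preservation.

Lossless test (chase): Rows 1 and 3 agree on D; apply D→C and equate their C entries. Rows 1 and 3 agree on B, E; apply B, E→A and equate their A entries. Rows 1 and 2 agree on B; apply B→A, C and equate their A, C entries. Rows 1 and 2 agree on C; apply C→E and equate their E entries. Row 1 is now all distinguished symbols — the join is lossless.
Dependency preservation: the restricted closure of {A, E} across the fragments never reaches {C}, so A, E → C cannot be enforced without a join — not preserved.

lossless but not dependency-preserving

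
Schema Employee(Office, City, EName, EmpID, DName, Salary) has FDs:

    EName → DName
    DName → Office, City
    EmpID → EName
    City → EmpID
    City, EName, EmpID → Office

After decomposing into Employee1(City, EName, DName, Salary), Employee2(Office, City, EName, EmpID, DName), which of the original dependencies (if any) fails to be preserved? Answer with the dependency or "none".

none

EName → DName lies within Employee1.
DName → Office, City lies within Employee2.
EmpID → EName lies within Employee2.
City → EmpID lies within Employee2.
City, EName, EmpID → Office lies within Employee2.
Every dependency is enforceable on the fragments, so the decomposition is dependency-preserving.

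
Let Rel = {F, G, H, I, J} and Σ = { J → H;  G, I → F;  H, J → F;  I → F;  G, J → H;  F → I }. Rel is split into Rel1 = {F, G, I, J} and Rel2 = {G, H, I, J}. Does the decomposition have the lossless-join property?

Common attributes: Rel1 ∩ Rel2 = {G, I, J}.
Closure of {G, I, J}: J → H applies, adding H; G, I → F applies, adding F. So (G, I, J)⁺ = {F, G, H, I, J}.
This closure contains every attribute of Rel1, so Rel1 ∩ Rel2 → Rel1. The join is lossless.

Yes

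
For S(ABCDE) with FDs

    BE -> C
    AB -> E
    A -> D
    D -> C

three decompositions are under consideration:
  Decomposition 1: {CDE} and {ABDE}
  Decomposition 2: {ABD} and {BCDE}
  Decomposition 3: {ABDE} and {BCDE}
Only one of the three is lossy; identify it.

Decomposition 1: common = {DE}, closure = {CDE} → lossless.
Decomposition 2: common = {BD}, closure = {BCD} → lossy.
Decomposition 3: common = {BDE}, closure = {BCDE} → lossless.

Decomposition 2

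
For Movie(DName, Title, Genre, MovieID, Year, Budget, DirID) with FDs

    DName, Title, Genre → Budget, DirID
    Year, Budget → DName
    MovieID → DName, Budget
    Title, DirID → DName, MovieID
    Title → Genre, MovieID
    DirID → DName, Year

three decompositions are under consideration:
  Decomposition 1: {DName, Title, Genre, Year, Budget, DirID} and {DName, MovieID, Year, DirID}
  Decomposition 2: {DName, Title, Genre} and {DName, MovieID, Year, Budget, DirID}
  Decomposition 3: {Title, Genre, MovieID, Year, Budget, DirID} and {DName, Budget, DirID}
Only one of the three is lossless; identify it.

Decomposition 3

Decomposition 1: common = {DName, Year, DirID}, closure = {DName, Year, DirID} → lossy.
Decomposition 2: common = {DName}, closure = {DName} → lossy.
Decomposition 3: common = {Budget, DirID}, closure = {DName, Year, Budget, DirID} → lossless.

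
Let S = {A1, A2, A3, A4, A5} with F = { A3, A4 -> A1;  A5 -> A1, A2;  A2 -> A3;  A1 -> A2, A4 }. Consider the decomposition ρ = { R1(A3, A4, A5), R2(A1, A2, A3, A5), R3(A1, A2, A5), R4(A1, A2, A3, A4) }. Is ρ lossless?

Yes

Chase test. Columns are A1, A2, A3, A4, A5; row i has aⱼ where attribute j ∈ Ri, else bᵢⱼ.
Initial tableau (one row per fragment):
  row 1: b11 b12 a3 a4 a5
  row 2: a1 a2 a3 b24 a5
  row 3: a1 a2 b33 b34 a5
  row 4: a1 a2 a3 a4 b45
Rows 1 and 4 agree on A3, A4; apply A3, A4→A1 and equate their A1 entries.
Rows 1 and 2 agree on A5; apply A5→A1, A2 and equate their A1, A2 entries.
Rows 1 and 3 agree on A2; apply A2→A3 and equate their A3 entries.
Rows 1 and 2 agree on A1; apply A1→A2, A4 and equate their A2, A4 entries.
Rows 1 and 3 agree on A1; apply A1→A2, A4 and equate their A2, A4 entries.
Row 1 is now all distinguished symbols — the join is lossless.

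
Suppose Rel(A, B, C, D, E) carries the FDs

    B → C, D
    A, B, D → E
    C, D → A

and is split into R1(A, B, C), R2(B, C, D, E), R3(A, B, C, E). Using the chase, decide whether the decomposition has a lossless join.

Chase test. Columns are A, B, C, D, E; row i has aⱼ where attribute j ∈ Ri, else bᵢⱼ.
Initial tableau (one row per fragment):
  row 1: a1 a2 a3 b14 b15
  row 2: b21 a2 a3 a4 a5
  row 3: a1 a2 a3 b34 a5
Rows 1 and 2 agree on B; apply B→C, D and equate their C, D entries.
Rows 1 and 3 agree on B; apply B→C, D and equate their C, D entries.
Rows 1 and 3 agree on A, B, D; apply A, B, D→E and equate their E entries.
Rows 1 and 2 agree on C, D; apply C, D→A and equate their A entries.
Row 1 is now all distinguished symbols — the join is lossless.

Yes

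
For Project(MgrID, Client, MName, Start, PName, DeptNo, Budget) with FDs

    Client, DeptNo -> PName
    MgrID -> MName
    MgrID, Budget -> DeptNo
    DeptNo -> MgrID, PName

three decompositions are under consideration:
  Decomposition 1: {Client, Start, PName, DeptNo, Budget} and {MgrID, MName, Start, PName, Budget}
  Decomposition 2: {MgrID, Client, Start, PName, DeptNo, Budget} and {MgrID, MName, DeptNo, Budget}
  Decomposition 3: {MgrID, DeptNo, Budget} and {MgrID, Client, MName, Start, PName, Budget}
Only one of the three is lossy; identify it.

Decomposition 1: common = {Start, PName, Budget}, closure = {Start, PName, Budget} → lossy.
Decomposition 2: common = {MgrID, DeptNo, Budget}, closure = {MgrID, MName, PName, DeptNo, Budget} → lossless.
Decomposition 3: common = {MgrID, Budget}, closure = {MgrID, MName, PName, DeptNo, Budget} → lossless.

Decomposition 1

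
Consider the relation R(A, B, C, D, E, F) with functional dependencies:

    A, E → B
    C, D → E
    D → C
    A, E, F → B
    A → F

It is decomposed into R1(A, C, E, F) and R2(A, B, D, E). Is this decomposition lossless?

No

Common attributes: R1 ∩ R2 = {A, E}.
Closure of {A, E}: A, E → B applies, adding B; A → F applies, adding F. So (A, E)⁺ = {A, B, E, F}.
The closure contains neither all of R1 = {A, C, E, F} nor all of R2 = {A, B, D, E}, so the common attributes are not a superkey of either fragment. The join is lossy.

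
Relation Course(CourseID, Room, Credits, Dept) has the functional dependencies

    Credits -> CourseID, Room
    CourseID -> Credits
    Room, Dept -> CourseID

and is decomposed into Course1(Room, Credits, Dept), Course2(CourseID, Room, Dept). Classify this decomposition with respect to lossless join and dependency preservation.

lossless but not dependency-preserving

Lossless test: (Room, Dept)⁺ = {CourseID, Room, Credits, Dept}, which contains all of one fragment — lossless.
Dependency preservation: the restricted closure of {Credits} across the fragments never reaches {CourseID, Room}, so Credits → CourseID, Room cannot be enforced without a join — not preserved.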